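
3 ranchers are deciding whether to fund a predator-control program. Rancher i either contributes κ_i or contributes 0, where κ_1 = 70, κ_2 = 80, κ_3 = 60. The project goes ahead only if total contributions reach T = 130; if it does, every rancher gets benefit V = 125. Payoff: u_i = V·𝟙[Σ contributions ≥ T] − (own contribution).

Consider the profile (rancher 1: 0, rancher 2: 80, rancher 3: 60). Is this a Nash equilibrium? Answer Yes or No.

Yes

Total = 140 ≥ 130: provided.
Rancher 1 (pledges 0, payoff 125): pledging 70 → total 210, payoff 55. No gain.
Rancher 2 (pledges 80, payoff 45): dropping to 0 → total 60, payoff 0. No gain.
Rancher 3 (pledges 60, payoff 65): dropping to 0 → total 80, payoff 0. No gain.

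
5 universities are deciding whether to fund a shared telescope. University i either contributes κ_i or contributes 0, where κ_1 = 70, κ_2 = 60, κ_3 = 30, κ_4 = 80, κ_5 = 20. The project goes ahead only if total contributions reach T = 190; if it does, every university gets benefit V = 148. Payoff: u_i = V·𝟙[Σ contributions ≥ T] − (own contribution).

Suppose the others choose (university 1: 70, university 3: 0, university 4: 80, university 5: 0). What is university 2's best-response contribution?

60

Others' total = 150. Contributing 60 brings total to 210 ≥ 190: gain V − κ_2 = 88.
Best response: 60.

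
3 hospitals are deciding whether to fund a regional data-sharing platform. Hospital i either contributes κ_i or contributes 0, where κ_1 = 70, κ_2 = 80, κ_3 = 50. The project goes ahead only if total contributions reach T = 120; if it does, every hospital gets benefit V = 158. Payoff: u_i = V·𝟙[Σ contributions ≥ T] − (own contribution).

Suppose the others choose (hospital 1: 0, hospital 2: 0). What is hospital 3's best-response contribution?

0

Others' total = 0. Even contributing 50 gives 50 < 120: no benefit either way.
Best response: 0.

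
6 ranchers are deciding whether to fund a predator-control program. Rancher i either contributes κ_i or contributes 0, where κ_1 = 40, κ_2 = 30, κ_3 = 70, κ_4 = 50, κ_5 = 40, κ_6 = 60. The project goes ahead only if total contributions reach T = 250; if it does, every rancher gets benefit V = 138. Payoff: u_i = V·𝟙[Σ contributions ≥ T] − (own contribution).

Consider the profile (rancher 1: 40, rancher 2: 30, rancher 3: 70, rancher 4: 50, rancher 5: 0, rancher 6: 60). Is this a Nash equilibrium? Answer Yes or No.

Yes

Total = 250 ≥ 250: provided.
Rancher 1 (pledges 40, payoff 98): dropping to 0 → total 210, payoff 0. No gain.
Rancher 2 (pledges 30, payoff 108): dropping to 0 → total 220, payoff 0. No gain.
Rancher 3 (pledges 70, payoff 68): dropping to 0 → total 180, payoff 0. No gain.
Rancher 4 (pledges 50, payoff 88): dropping to 0 → total 200, payoff 0. No gain.
Rancher 5 (pledges 0, payoff 138): pledging 40 → total 290, payoff 98. No gain.
Rancher 6 (pledges 60, payoff 78): dropping to 0 → total 190, payoff 0. No gain.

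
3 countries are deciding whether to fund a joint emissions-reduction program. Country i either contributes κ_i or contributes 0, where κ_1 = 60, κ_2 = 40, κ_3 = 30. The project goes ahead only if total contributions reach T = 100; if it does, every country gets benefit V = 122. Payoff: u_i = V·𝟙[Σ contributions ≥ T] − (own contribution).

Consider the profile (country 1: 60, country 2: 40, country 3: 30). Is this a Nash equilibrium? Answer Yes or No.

Total = 130 ≥ 100: provided.
Country 1 (pledges 60, payoff 62): dropping to 0 → total 70, payoff 0. No gain.
Country 2 (pledges 40, payoff 82): dropping to 0 → total 90, payoff 0. No gain.
Country 3 (pledges 30, payoff 92): dropping to 0 → total 100, payoff 122. Profitable deviation.

No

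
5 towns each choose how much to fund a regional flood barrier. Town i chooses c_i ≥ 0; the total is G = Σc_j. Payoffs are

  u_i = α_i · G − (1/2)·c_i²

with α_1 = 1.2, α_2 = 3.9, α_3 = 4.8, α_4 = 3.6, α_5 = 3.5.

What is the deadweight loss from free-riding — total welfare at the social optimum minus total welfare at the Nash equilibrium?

Town i's FOC: ∂u_i/∂c_i = α_i − c_i = 0, so c_i* = α_i.
NE contributions = (1.2, 3.9, 4.8, 3.6, 3.5); G = 17.
W^NE = (Σα)·G − ½Σα_i² = 17² − ½·64.9 = 256.55.
Planner sets c_i = Σα_j = 17 for every i, so G^SO = 5·17 = 85.
W^SO = (Σα)·G^SO − ½·5·(Σα)² = (5/2)·17² = 722.5.
Deadweight loss = W^SO − W^NE = 465.95.

465.95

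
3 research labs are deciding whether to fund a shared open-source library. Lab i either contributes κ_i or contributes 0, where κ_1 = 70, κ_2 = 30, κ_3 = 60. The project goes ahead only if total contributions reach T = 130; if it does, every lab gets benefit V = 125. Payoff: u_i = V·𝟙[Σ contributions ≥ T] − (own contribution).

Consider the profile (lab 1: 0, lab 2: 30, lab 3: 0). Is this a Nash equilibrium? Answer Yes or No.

Total = 30 < 130: not provided.
Lab 1 (pledges 0, payoff 0): pledging 70 → total 100, payoff -70. No gain.
Lab 2 (pledges 30, payoff -30): dropping to 0 → total 0, payoff 0. Profitable deviation.

No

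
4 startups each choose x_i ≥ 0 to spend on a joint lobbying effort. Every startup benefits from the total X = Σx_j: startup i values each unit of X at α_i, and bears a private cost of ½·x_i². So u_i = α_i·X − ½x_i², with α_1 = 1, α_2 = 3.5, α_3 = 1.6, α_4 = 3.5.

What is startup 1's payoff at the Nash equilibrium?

Startup i's FOC: ∂u_i/∂x_i = α_i − x_i = 0, so x_i* = α_i.
NE contributions = (1, 3.5, 1.6, 3.5); X = 9.6.
u_1 = α_1·X − ½·(x_1)² = 1·9.6 − ½·1² = 9.1.

9.1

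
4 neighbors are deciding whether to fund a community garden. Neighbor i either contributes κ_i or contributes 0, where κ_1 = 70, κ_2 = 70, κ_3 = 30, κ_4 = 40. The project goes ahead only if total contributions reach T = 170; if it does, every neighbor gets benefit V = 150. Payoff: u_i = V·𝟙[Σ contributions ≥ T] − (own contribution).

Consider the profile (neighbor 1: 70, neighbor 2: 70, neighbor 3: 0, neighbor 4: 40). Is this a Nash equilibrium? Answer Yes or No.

Yes

Total = 180 ≥ 170: provided.
Neighbor 1 (pledges 70, payoff 80): dropping to 0 → total 110, payoff 0. No gain.
Neighbor 2 (pledges 70, payoff 80): dropping to 0 → total 110, payoff 0. No gain.
Neighbor 3 (pledges 0, payoff 150): pledging 30 → total 210, payoff 120. No gain.
Neighbor 4 (pledges 40, payoff 110): dropping to 0 → total 140, payoff 0. No gain.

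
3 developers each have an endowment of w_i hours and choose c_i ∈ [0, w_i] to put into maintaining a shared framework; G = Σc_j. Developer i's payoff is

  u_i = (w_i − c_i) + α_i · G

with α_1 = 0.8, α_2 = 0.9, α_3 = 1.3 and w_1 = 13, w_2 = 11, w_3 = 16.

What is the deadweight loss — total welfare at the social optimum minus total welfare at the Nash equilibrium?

∂u_i/∂c_i = α_i − 1, so developer i contributes w_i if α_i > 1, else 0.
α_i > 1 for i ∈ {3}; NE contributions (0, 0, 16), G = 16.
W^NE = Σw_i − G^NE + (Σα_i)·G^NE = 40 + 2·16 = 72.
Planner: ∂(Σu_j)/∂c_i = Σα_j − 1 = 2 > 0, so everyone contributes w_i; G^SO = 40, W^SO = 40 + 2·40 = 120.
Deadweight loss = 48.

48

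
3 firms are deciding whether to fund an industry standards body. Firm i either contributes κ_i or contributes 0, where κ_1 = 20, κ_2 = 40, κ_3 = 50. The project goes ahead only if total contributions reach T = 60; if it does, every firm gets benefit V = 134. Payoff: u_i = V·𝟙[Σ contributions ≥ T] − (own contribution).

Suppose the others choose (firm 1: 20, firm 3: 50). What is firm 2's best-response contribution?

0

Others' total = 70 ≥ 60; contributing adds cost 40 for no extra benefit.
Best response: 0.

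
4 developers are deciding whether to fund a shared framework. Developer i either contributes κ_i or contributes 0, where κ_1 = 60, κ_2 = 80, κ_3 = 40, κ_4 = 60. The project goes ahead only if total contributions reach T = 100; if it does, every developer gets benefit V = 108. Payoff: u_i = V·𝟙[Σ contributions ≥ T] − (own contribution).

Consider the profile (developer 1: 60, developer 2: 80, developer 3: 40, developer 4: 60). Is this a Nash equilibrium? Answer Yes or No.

No

Total = 240 ≥ 100: provided.
Developer 1 (pledges 60, payoff 48): dropping to 0 → total 180, payoff 108. Profitable deviation.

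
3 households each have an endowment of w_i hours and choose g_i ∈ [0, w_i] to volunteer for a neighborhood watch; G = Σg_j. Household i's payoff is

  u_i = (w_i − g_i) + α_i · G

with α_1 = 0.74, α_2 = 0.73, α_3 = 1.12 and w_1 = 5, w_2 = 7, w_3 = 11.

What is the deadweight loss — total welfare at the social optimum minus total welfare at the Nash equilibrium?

19.08

∂u_i/∂g_i = α_i − 1, so household i contributes w_i if α_i > 1, else 0.
α_i > 1 for i ∈ {3}; NE contributions (0, 0, 11), G = 11.
W^NE = Σw_i − G^NE + (Σα_i)·G^NE = 23 + 1.59·11 = 40.49.
Planner: ∂(Σu_j)/∂g_i = Σα_j − 1 = 1.59 > 0, so everyone contributes w_i; G^SO = 23, W^SO = 23 + 1.59·23 = 59.57.
Deadweight loss = 19.08.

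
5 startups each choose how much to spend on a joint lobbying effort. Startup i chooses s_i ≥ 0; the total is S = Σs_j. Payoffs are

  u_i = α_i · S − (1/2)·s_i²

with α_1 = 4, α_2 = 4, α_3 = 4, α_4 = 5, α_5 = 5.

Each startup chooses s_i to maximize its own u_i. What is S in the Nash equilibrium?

Startup i's FOC: ∂u_i/∂s_i = α_i − s_i = 0, so s_i* = α_i.
NE contributions = (4, 4, 4, 5, 5); S = 22.

22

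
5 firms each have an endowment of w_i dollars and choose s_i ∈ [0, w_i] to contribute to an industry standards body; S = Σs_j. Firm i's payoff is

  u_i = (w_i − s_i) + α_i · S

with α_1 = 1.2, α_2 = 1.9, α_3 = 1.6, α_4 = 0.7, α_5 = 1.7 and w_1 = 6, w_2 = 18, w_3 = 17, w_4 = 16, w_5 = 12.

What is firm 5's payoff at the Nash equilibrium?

∂u_i/∂s_i = α_i − 1, so firm i contributes w_i if α_i > 1, else 0.
α_i > 1 for i ∈ {1, 2, 3, 5}; NE contributions (6, 18, 17, 0, 12), S = 53.
u_5 = (12 − 12) + 1.7·53 = 90.1.

90.1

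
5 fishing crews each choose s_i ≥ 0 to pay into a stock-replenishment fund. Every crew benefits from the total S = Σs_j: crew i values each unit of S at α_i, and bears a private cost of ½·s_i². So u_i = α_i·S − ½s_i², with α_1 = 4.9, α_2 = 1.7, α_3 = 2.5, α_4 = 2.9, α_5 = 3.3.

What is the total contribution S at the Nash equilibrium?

Crew i's FOC: ∂u_i/∂s_i = α_i − s_i = 0, so s_i* = α_i.
NE contributions = (4.9, 1.7, 2.5, 2.9, 3.3); S = 15.3.

15.3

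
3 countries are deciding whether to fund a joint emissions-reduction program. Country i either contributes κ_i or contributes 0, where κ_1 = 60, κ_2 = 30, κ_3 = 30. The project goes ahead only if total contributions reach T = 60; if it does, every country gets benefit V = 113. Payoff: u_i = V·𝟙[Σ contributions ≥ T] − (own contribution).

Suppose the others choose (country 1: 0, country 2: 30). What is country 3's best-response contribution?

Others' total = 30. Contributing 30 brings total to 60 ≥ 60: gain V − κ_3 = 83.
Best response: 30.

30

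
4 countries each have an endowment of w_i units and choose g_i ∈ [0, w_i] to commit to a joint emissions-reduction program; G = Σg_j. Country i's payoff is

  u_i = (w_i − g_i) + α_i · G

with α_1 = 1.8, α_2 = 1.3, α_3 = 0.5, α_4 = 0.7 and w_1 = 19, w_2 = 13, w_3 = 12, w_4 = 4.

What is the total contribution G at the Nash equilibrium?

∂u_i/∂g_i = α_i − 1, so country i contributes w_i if α_i > 1, else 0.
α_i > 1 for i ∈ {1, 2}; NE contributions (19, 13, 0, 0), G = 32.

32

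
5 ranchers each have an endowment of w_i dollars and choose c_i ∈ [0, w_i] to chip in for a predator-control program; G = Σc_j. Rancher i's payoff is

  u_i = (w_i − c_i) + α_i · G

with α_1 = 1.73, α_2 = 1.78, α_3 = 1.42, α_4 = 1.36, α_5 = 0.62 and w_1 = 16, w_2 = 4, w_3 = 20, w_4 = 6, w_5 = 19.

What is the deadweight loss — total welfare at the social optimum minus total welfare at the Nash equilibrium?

112.29

∂u_i/∂c_i = α_i − 1, so rancher i contributes w_i if α_i > 1, else 0.
α_i > 1 for i ∈ {1, 2, 3, 4}; NE contributions (16, 4, 20, 6, 0), G = 46.
W^NE = Σw_i − G^NE + (Σα_i)·G^NE = 65 + 5.91·46 = 336.86.
Planner: ∂(Σu_j)/∂c_i = Σα_j − 1 = 5.91 > 0, so everyone contributes w_i; G^SO = 65, W^SO = 65 + 5.91·65 = 449.15.
Deadweight loss = 112.29.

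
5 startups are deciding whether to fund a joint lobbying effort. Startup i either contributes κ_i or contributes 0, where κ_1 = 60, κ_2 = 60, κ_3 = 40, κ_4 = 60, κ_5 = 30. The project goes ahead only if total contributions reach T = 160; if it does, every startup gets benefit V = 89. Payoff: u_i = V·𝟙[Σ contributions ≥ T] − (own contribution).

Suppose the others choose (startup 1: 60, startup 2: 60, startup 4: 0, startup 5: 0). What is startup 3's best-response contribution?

Others' total = 120. Contributing 40 brings total to 160 ≥ 160: gain V − κ_3 = 49.
Best response: 40.

40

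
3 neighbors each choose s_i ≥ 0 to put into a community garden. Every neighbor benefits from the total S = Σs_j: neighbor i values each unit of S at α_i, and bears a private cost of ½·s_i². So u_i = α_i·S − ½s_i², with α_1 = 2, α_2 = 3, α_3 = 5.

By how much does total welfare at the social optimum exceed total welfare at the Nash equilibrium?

69

Neighbor i's FOC: ∂u_i/∂s_i = α_i − s_i = 0, so s_i* = α_i.
NE contributions = (2, 3, 5); S = 10.
W^NE = (Σα)·S − ½Σα_i² = 10² − ½·38 = 81.
Planner sets s_i = Σα_j = 10 for every i, so S^SO = 3·10 = 30.
W^SO = (Σα)·S^SO − ½·3·(Σα)² = (3/2)·10² = 150.
Deadweight loss = W^SO − W^NE = 69.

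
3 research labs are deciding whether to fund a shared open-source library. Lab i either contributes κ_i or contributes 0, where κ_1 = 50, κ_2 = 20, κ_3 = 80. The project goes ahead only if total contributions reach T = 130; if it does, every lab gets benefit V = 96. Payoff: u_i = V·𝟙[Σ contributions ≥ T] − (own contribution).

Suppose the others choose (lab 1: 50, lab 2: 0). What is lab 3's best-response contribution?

80

Others' total = 50. Contributing 80 brings total to 130 ≥ 130: gain V − κ_3 = 16.
Best response: 80.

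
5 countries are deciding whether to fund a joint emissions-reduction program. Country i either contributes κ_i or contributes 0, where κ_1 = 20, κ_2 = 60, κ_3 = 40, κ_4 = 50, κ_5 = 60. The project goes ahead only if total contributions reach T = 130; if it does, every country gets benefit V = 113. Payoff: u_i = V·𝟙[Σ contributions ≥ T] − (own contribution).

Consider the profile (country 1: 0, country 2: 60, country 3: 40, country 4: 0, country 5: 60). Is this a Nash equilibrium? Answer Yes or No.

Yes

Total = 160 ≥ 130: provided.
Country 1 (pledges 0, payoff 113): pledging 20 → total 180, payoff 93. No gain.
Country 2 (pledges 60, payoff 53): dropping to 0 → total 100, payoff 0. No gain.
Country 3 (pledges 40, payoff 73): dropping to 0 → total 120, payoff 0. No gain.
Country 4 (pledges 0, payoff 113): pledging 50 → total 210, payoff 63. No gain.
Country 5 (pledges 60, payoff 53): dropping to 0 → total 100, payoff 0. No gain.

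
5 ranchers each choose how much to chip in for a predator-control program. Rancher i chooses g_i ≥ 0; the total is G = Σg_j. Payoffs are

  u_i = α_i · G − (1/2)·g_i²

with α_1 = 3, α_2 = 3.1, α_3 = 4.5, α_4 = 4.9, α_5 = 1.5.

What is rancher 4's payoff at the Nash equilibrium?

Rancher i's FOC: ∂u_i/∂g_i = α_i − g_i = 0, so g_i* = α_i.
NE contributions = (3, 3.1, 4.5, 4.9, 1.5); G = 17.
u_4 = α_4·G − ½·(g_4)² = 4.9·17 − ½·4.9² = 71.295.

71.295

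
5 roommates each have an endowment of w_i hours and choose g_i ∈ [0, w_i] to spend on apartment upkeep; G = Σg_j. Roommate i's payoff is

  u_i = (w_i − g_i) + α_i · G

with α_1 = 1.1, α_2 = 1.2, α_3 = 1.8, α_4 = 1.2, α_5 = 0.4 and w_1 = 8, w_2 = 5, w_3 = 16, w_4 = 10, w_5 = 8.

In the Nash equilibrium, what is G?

39

∂u_i/∂g_i = α_i − 1, so roommate i contributes w_i if α_i > 1, else 0.
α_i > 1 for i ∈ {1, 2, 3, 4}; NE contributions (8, 5, 16, 10, 0), G = 39.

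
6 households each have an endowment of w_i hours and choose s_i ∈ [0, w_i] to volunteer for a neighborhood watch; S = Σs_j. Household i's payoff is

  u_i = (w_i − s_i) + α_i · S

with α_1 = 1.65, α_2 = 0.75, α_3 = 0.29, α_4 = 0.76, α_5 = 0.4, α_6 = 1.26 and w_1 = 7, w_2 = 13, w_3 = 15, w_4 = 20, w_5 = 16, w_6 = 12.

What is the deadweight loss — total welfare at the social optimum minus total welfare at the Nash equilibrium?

∂u_i/∂s_i = α_i − 1, so household i contributes w_i if α_i > 1, else 0.
α_i > 1 for i ∈ {1, 6}; NE contributions (7, 0, 0, 0, 0, 12), S = 19.
W^NE = Σw_i − S^NE + (Σα_i)·S^NE = 83 + 4.11·19 = 161.09.
Planner: ∂(Σu_j)/∂s_i = Σα_j − 1 = 4.11 > 0, so everyone contributes w_i; S^SO = 83, W^SO = 83 + 4.11·83 = 424.13.
Deadweight loss = 263.04.

263.04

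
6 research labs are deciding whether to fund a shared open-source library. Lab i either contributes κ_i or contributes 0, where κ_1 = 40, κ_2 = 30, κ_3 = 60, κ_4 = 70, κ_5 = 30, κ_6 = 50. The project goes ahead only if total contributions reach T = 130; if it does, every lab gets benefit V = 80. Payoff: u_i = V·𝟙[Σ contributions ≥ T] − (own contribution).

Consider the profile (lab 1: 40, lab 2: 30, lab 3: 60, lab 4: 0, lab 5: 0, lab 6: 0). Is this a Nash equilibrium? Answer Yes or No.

Yes

Total = 130 ≥ 130: provided.
Lab 1 (pledges 40, payoff 40): dropping to 0 → total 90, payoff 0. No gain.
Lab 2 (pledges 30, payoff 50): dropping to 0 → total 100, payoff 0. No gain.
Lab 3 (pledges 60, payoff 20): dropping to 0 → total 70, payoff 0. No gain.
Lab 4 (pledges 0, payoff 80): pledging 70 → total 200, payoff 10. No gain.
Lab 5 (pledges 0, payoff 80): pledging 30 → total 160, payoff 50. No gain.
Lab 6 (pledges 0, payoff 80): pledging 50 → total 180, payoff 30. No gain.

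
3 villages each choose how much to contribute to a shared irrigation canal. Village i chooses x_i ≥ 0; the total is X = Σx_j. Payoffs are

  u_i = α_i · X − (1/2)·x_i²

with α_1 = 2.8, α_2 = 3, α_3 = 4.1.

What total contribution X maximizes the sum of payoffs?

Planner FOC: ∂(Σu_j)/∂x_i = (Σα_j) − x_i = 0, so x_i^SO = Σα_j = 9.9 for every i; X^SO = 29.7.

29.7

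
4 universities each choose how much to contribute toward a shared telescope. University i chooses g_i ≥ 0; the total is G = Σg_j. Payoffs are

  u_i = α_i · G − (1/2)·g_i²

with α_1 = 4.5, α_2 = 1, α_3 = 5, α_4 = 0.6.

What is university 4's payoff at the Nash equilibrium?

University i's FOC: ∂u_i/∂g_i = α_i − g_i = 0, so g_i* = α_i.
NE contributions = (4.5, 1, 5, 0.6); G = 11.1.
u_4 = α_4·G − ½·(g_4)² = 0.6·11.1 − ½·0.6² = 6.48.

6.48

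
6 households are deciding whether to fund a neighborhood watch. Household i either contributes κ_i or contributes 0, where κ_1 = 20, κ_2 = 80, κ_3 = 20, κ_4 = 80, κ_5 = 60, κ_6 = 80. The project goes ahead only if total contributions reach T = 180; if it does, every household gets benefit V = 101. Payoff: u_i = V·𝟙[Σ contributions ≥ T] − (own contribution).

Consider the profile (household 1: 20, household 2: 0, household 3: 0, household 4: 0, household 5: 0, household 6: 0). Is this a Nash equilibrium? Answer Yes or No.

No

Total = 20 < 180: not provided.
Household 1 (pledges 20, payoff -20): dropping to 0 → total 0, payoff 0. Profitable deviation.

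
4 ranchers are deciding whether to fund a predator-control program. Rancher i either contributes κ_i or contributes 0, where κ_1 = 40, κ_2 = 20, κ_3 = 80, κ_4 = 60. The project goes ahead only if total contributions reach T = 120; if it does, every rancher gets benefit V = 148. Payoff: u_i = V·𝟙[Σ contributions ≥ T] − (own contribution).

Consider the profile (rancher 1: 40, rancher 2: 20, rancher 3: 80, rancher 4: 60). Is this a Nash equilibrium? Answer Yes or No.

Total = 200 ≥ 120: provided.
Rancher 1 (pledges 40, payoff 108): dropping to 0 → total 160, payoff 148. Profitable deviation.

No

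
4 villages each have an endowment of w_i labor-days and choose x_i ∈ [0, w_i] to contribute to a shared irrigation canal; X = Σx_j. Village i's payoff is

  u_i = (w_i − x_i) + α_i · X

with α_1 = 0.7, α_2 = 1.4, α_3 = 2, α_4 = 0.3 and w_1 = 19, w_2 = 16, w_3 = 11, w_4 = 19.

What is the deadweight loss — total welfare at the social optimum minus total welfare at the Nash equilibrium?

129.2

∂u_i/∂x_i = α_i − 1, so village i contributes w_i if α_i > 1, else 0.
α_i > 1 for i ∈ {2, 3}; NE contributions (0, 16, 11, 0), X = 27.
W^NE = Σw_i − X^NE + (Σα_i)·X^NE = 65 + 3.4·27 = 156.8.
Planner: ∂(Σu_j)/∂x_i = Σα_j − 1 = 3.4 > 0, so everyone contributes w_i; X^SO = 65, W^SO = 65 + 3.4·65 = 286.
Deadweight loss = 129.2.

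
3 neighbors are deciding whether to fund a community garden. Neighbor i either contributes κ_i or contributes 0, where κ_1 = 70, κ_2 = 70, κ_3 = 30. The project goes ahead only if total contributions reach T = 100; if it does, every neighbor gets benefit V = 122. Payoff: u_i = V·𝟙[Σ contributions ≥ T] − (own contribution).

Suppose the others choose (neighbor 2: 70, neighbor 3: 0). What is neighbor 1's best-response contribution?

70

Others' total = 70. Contributing 70 brings total to 140 ≥ 100: gain V − κ_1 = 52.
Best response: 70.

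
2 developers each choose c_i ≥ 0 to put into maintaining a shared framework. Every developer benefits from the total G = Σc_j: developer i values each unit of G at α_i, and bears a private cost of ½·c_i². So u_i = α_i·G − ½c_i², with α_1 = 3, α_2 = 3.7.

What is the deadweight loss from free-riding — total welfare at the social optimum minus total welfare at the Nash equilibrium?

11.345

Developer i's FOC: ∂u_i/∂c_i = α_i − c_i = 0, so c_i* = α_i.
NE contributions = (3, 3.7); G = 6.7.
W^NE = (Σα)·G − ½Σα_i² = 6.7² − ½·22.69 = 33.545.
Planner sets c_i = Σα_j = 6.7 for every i, so G^SO = 2·6.7 = 13.4.
W^SO = (Σα)·G^SO − ½·2·(Σα)² = (2/2)·6.7² = 44.89.
Deadweight loss = W^SO − W^NE = 11.345.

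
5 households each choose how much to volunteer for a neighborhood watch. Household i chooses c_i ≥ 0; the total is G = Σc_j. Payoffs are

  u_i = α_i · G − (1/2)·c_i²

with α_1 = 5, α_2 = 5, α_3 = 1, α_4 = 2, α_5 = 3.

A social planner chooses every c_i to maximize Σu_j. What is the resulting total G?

80

Planner FOC: ∂(Σu_j)/∂c_i = (Σα_j) − c_i = 0, so c_i^SO = Σα_j = 16 for every i; G^SO = 80.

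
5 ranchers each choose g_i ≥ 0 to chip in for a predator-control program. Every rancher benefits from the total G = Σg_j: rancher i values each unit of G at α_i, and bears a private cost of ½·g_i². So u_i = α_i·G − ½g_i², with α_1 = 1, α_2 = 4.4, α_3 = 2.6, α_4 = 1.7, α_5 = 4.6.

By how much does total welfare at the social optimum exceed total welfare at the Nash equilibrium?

332.32

Rancher i's FOC: ∂u_i/∂g_i = α_i − g_i = 0, so g_i* = α_i.
NE contributions = (1, 4.4, 2.6, 1.7, 4.6); G = 14.3.
W^NE = (Σα)·G − ½Σα_i² = 14.3² − ½·51.17 = 178.905.
Planner sets g_i = Σα_j = 14.3 for every i, so G^SO = 5·14.3 = 71.5.
W^SO = (Σα)·G^SO − ½·5·(Σα)² = (5/2)·14.3² = 511.225.
Deadweight loss = W^SO − W^NE = 332.32.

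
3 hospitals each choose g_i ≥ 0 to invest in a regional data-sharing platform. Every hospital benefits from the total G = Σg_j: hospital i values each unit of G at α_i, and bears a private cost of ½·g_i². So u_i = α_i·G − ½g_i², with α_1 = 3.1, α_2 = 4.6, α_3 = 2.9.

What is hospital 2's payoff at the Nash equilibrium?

Hospital i's FOC: ∂u_i/∂g_i = α_i − g_i = 0, so g_i* = α_i.
NE contributions = (3.1, 4.6, 2.9); G = 10.6.
u_2 = α_2·G − ½·(g_2)² = 4.6·10.6 − ½·4.6² = 38.18.

38.18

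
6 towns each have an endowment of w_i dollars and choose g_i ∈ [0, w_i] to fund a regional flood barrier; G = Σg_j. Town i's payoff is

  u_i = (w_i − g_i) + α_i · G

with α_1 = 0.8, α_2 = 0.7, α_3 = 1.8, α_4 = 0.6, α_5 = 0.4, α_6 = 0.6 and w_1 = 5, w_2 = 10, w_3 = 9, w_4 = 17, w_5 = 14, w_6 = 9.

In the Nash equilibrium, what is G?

∂u_i/∂g_i = α_i − 1, so town i contributes w_i if α_i > 1, else 0.
α_i > 1 for i ∈ {3}; NE contributions (0, 0, 9, 0, 0, 0), G = 9.

9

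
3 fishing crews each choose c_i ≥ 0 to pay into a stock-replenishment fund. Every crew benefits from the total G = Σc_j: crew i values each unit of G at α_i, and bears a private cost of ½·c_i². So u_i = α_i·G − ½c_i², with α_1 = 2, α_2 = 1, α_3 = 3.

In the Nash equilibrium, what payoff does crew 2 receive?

Crew i's FOC: ∂u_i/∂c_i = α_i − c_i = 0, so c_i* = α_i.
NE contributions = (2, 1, 3); G = 6.
u_2 = α_2·G − ½·(c_2)² = 1·6 − ½·1² = 5.5.

5.5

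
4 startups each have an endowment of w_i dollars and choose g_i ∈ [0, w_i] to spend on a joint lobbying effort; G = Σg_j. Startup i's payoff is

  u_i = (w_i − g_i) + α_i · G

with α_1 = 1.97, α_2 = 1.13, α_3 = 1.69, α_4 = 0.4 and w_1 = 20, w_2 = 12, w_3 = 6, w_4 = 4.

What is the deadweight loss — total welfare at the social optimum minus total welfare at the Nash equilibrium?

16.76

∂u_i/∂g_i = α_i − 1, so startup i contributes w_i if α_i > 1, else 0.
α_i > 1 for i ∈ {1, 2, 3}; NE contributions (20, 12, 6, 0), G = 38.
W^NE = Σw_i − G^NE + (Σα_i)·G^NE = 42 + 4.19·38 = 201.22.
Planner: ∂(Σu_j)/∂g_i = Σα_j − 1 = 4.19 > 0, so everyone contributes w_i; G^SO = 42, W^SO = 42 + 4.19·42 = 217.98.
Deadweight loss = 16.76.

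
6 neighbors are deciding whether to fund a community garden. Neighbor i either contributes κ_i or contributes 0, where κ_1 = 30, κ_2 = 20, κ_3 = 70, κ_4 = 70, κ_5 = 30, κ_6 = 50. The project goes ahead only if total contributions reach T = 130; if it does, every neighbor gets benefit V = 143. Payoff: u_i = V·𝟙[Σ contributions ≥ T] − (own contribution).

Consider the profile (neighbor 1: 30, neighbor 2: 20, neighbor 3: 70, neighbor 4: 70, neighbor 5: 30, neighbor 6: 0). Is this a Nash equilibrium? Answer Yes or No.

Total = 220 ≥ 130: provided.
Neighbor 1 (pledges 30, payoff 113): dropping to 0 → total 190, payoff 143. Profitable deviation.

No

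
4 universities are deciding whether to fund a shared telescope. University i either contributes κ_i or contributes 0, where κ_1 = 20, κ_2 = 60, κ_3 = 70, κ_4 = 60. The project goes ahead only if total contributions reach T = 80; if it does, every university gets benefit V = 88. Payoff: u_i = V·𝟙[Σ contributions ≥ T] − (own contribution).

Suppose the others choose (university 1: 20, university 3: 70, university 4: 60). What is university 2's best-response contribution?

0

Others' total = 150 ≥ 80; contributing adds cost 60 for no extra benefit.
Best response: 0.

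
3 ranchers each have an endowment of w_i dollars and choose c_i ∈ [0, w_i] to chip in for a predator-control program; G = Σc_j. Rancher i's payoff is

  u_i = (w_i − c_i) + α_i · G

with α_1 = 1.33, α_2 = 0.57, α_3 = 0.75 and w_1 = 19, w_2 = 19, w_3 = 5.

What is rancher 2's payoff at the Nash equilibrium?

29.83

∂u_i/∂c_i = α_i − 1, so rancher i contributes w_i if α_i > 1, else 0.
α_i > 1 for i ∈ {1}; NE contributions (19, 0, 0), G = 19.
u_2 = (19 − 0) + 0.57·19 = 29.83.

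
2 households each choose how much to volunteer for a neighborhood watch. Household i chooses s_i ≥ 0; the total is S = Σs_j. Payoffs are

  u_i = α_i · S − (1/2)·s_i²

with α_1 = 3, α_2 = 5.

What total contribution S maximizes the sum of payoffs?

16

Planner FOC: ∂(Σu_j)/∂s_i = (Σα_j) − s_i = 0, so s_i^SO = Σα_j = 8 for every i; S^SO = 16.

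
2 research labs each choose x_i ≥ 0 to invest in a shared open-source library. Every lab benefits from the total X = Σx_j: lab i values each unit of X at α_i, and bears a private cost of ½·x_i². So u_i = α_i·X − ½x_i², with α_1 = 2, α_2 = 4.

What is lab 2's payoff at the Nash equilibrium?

Lab i's FOC: ∂u_i/∂x_i = α_i − x_i = 0, so x_i* = α_i.
NE contributions = (2, 4); X = 6.
u_2 = α_2·X − ½·(x_2)² = 4·6 − ½·4² = 16.

16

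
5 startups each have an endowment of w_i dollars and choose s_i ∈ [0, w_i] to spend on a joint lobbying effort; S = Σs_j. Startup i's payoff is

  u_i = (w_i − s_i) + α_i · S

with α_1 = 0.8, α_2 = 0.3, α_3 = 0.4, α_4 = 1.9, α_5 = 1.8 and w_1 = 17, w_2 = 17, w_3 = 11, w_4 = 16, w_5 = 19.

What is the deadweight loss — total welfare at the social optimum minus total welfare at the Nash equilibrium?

∂u_i/∂s_i = α_i − 1, so startup i contributes w_i if α_i > 1, else 0.
α_i > 1 for i ∈ {4, 5}; NE contributions (0, 0, 0, 16, 19), S = 35.
W^NE = Σw_i − S^NE + (Σα_i)·S^NE = 80 + 4.2·35 = 227.
Planner: ∂(Σu_j)/∂s_i = Σα_j − 1 = 4.2 > 0, so everyone contributes w_i; S^SO = 80, W^SO = 80 + 4.2·80 = 416.
Deadweight loss = 189.

189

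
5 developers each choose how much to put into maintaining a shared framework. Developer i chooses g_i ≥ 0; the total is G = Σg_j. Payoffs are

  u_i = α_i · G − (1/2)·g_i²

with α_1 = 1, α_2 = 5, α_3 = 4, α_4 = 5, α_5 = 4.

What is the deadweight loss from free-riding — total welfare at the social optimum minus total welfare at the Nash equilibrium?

583

Developer i's FOC: ∂u_i/∂g_i = α_i − g_i = 0, so g_i* = α_i.
NE contributions = (1, 5, 4, 5, 4); G = 19.
W^NE = (Σα)·G − ½Σα_i² = 19² − ½·83 = 319.5.
Planner sets g_i = Σα_j = 19 for every i, so G^SO = 5·19 = 95.
W^SO = (Σα)·G^SO − ½·5·(Σα)² = (5/2)·19² = 902.5.
Deadweight loss = W^SO − W^NE = 583.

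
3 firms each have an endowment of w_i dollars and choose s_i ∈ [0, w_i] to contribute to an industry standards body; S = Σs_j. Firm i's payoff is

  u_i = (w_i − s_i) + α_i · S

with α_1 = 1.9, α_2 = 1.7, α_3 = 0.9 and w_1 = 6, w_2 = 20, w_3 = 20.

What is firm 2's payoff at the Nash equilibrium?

44.2

∂u_i/∂s_i = α_i − 1, so firm i contributes w_i if α_i > 1, else 0.
α_i > 1 for i ∈ {1, 2}; NE contributions (6, 20, 0), S = 26.
u_2 = (20 − 20) + 1.7·26 = 44.2.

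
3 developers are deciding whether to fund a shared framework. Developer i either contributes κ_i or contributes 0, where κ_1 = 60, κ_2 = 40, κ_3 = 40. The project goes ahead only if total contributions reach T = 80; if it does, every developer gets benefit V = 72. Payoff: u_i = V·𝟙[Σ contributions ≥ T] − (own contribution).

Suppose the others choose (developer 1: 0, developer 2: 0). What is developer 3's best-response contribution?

0

Others' total = 0. Even contributing 40 gives 40 < 80: no benefit either way.
Best response: 0.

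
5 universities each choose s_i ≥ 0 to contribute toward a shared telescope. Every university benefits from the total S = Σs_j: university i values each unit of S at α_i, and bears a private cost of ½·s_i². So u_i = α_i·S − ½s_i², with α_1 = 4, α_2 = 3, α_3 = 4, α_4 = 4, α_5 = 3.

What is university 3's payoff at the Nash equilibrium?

64

University i's FOC: ∂u_i/∂s_i = α_i − s_i = 0, so s_i* = α_i.
NE contributions = (4, 3, 4, 4, 3); S = 18.
u_3 = α_3·S − ½·(s_3)² = 4·18 − ½·4² = 64.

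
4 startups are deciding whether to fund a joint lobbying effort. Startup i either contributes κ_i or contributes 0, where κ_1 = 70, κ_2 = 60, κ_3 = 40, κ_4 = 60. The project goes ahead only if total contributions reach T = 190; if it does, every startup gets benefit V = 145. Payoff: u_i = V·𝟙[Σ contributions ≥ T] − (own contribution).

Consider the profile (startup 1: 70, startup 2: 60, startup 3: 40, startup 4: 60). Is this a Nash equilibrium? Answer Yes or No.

No

Total = 230 ≥ 190: provided.
Startup 1 (pledges 70, payoff 75): dropping to 0 → total 160, payoff 0. No gain.
Startup 2 (pledges 60, payoff 85): dropping to 0 → total 170, payoff 0. No gain.
Startup 3 (pledges 40, payoff 105): dropping to 0 → total 190, payoff 145. Profitable deviation.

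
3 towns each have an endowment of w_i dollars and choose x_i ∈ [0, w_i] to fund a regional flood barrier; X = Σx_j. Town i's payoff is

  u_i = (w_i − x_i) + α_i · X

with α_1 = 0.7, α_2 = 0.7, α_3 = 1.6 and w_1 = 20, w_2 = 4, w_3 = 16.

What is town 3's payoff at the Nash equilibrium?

∂u_i/∂x_i = α_i − 1, so town i contributes w_i if α_i > 1, else 0.
α_i > 1 for i ∈ {3}; NE contributions (0, 0, 16), X = 16.
u_3 = (16 − 16) + 1.6·16 = 25.6.

25.6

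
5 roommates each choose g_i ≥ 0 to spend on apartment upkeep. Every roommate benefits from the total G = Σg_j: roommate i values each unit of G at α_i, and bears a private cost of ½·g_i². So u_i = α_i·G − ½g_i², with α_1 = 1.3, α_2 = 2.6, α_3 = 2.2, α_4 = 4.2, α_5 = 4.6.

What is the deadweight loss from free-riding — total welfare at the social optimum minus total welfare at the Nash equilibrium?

359.06

Roommate i's FOC: ∂u_i/∂g_i = α_i − g_i = 0, so g_i* = α_i.
NE contributions = (1.3, 2.6, 2.2, 4.2, 4.6); G = 14.9.
W^NE = (Σα)·G − ½Σα_i² = 14.9² − ½·52.09 = 195.965.
Planner sets g_i = Σα_j = 14.9 for every i, so G^SO = 5·14.9 = 74.5.
W^SO = (Σα)·G^SO − ½·5·(Σα)² = (5/2)·14.9² = 555.025.
Deadweight loss = W^SO − W^NE = 359.06.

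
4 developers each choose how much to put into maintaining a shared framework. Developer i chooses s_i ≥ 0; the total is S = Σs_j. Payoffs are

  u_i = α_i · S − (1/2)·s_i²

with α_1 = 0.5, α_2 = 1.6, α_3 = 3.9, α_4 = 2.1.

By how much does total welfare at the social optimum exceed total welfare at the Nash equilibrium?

76.825

Developer i's FOC: ∂u_i/∂s_i = α_i − s_i = 0, so s_i* = α_i.
NE contributions = (0.5, 1.6, 3.9, 2.1); S = 8.1.
W^NE = (Σα)·S − ½Σα_i² = 8.1² − ½·22.43 = 54.395.
Planner sets s_i = Σα_j = 8.1 for every i, so S^SO = 4·8.1 = 32.4.
W^SO = (Σα)·S^SO − ½·4·(Σα)² = (4/2)·8.1² = 131.22.
Deadweight loss = W^SO − W^NE = 76.825.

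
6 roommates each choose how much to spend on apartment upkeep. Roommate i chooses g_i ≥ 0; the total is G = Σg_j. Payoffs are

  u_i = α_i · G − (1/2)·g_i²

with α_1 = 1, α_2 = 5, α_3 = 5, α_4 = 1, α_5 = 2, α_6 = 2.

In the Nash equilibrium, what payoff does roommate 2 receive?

67.5

Roommate i's FOC: ∂u_i/∂g_i = α_i − g_i = 0, so g_i* = α_i.
NE contributions = (1, 5, 5, 1, 2, 2); G = 16.
u_2 = α_2·G − ½·(g_2)² = 5·16 − ½·5² = 67.5.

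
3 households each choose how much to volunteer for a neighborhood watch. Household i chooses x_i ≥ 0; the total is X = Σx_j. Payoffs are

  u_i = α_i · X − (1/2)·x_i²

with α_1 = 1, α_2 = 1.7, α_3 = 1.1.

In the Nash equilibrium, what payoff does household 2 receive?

5.015

Household i's FOC: ∂u_i/∂x_i = α_i − x_i = 0, so x_i* = α_i.
NE contributions = (1, 1.7, 1.1); X = 3.8.
u_2 = α_2·X − ½·(x_2)² = 1.7·3.8 − ½·1.7² = 5.015.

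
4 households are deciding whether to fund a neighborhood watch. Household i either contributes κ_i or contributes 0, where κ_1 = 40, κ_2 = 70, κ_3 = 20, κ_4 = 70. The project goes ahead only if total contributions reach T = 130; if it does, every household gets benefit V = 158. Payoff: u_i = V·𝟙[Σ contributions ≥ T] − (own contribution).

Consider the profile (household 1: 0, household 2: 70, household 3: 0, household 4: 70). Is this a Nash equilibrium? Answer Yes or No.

Yes

Total = 140 ≥ 130: provided.
Household 1 (pledges 0, payoff 158): pledging 40 → total 180, payoff 118. No gain.
Household 2 (pledges 70, payoff 88): dropping to 0 → total 70, payoff 0. No gain.
Household 3 (pledges 0, payoff 158): pledging 20 → total 160, payoff 138. No gain.
Household 4 (pledges 70, payoff 88): dropping to 0 → total 70, payoff 0. No gain.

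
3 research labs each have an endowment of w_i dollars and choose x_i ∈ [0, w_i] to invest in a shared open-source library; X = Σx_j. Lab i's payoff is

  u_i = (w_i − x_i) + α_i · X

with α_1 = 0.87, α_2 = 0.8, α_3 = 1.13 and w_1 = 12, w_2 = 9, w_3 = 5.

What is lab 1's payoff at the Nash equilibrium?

16.35

∂u_i/∂x_i = α_i − 1, so lab i contributes w_i if α_i > 1, else 0.
α_i > 1 for i ∈ {3}; NE contributions (0, 0, 5), X = 5.
u_1 = (12 − 0) + 0.87·5 = 16.35.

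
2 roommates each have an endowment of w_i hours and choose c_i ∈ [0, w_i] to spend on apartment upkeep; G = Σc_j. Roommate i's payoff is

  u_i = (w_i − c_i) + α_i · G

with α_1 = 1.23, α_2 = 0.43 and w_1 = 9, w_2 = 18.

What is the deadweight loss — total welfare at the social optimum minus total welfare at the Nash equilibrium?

11.88

∂u_i/∂c_i = α_i − 1, so roommate i contributes w_i if α_i > 1, else 0.
α_i > 1 for i ∈ {1}; NE contributions (9, 0), G = 9.
W^NE = Σw_i − G^NE + (Σα_i)·G^NE = 27 + 0.66·9 = 32.94.
Planner: ∂(Σu_j)/∂c_i = Σα_j − 1 = 0.66 > 0, so everyone contributes w_i; G^SO = 27, W^SO = 27 + 0.66·27 = 44.82.
Deadweight loss = 11.88.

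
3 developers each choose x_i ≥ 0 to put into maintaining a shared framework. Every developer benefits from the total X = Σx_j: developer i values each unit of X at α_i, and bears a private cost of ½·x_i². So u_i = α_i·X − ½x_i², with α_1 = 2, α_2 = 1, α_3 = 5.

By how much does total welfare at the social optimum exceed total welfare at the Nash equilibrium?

Developer i's FOC: ∂u_i/∂x_i = α_i − x_i = 0, so x_i* = α_i.
NE contributions = (2, 1, 5); X = 8.
W^NE = (Σα)·X − ½Σα_i² = 8² − ½·30 = 49.
Planner sets x_i = Σα_j = 8 for every i, so X^SO = 3·8 = 24.
W^SO = (Σα)·X^SO − ½·3·(Σα)² = (3/2)·8² = 96.
Deadweight loss = W^SO − W^NE = 47.

47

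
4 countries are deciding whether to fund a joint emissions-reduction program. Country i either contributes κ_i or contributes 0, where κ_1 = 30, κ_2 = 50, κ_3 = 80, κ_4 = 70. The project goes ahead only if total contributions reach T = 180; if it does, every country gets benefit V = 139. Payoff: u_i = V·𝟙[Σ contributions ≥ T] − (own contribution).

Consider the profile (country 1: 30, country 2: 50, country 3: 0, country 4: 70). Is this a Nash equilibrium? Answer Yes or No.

Total = 150 < 180: not provided.
Country 1 (pledges 30, payoff -30): dropping to 0 → total 120, payoff 0. Profitable deviation.

No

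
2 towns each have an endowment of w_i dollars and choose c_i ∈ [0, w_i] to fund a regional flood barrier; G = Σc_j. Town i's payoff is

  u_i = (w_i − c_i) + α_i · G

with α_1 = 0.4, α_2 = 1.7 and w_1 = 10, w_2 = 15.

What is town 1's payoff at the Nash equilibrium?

16

∂u_i/∂c_i = α_i − 1, so town i contributes w_i if α_i > 1, else 0.
α_i > 1 for i ∈ {2}; NE contributions (0, 15), G = 15.
u_1 = (10 − 0) + 0.4·15 = 16.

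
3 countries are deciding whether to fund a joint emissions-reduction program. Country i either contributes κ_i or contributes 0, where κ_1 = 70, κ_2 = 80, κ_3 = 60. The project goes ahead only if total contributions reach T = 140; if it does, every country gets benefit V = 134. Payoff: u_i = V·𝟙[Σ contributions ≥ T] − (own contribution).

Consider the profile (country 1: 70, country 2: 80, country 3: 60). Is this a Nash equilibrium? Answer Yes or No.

No

Total = 210 ≥ 140: provided.
Country 1 (pledges 70, payoff 64): dropping to 0 → total 140, payoff 134. Profitable deviation.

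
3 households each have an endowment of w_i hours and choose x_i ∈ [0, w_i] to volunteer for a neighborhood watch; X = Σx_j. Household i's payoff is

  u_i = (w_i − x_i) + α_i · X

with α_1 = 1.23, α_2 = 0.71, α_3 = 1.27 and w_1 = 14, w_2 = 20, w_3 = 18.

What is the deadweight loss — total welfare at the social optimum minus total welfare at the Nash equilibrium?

∂u_i/∂x_i = α_i − 1, so household i contributes w_i if α_i > 1, else 0.
α_i > 1 for i ∈ {1, 3}; NE contributions (14, 0, 18), X = 32.
W^NE = Σw_i − X^NE + (Σα_i)·X^NE = 52 + 2.21·32 = 122.72.
Planner: ∂(Σu_j)/∂x_i = Σα_j − 1 = 2.21 > 0, so everyone contributes w_i; X^SO = 52, W^SO = 52 + 2.21·52 = 166.92.
Deadweight loss = 44.2.

44.2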